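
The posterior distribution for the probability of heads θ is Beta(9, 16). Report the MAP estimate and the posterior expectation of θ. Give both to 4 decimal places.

Mode = (9−1)/(9+16−2) = 8/23 = 0.3478.
Mean = 9/(9+16) = 9/25 = 0.3600.

MAP = 0.3478, posterior mean = 0.3600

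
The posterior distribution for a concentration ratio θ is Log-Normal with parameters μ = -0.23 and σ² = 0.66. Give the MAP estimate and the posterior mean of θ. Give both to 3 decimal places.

Mode = exp(μ − σ²) = exp(-0.89) = 0.411.
Mean = exp(μ + σ²/2) = exp(0.100) = 1.105.

MAP: 0.411. Posterior mean: 1.105.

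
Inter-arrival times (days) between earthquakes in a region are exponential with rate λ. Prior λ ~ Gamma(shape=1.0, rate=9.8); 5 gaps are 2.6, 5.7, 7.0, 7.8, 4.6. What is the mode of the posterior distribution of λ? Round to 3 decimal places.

0.133

Σ times = 27.7. Posterior: Gamma(shape = 1.0+5 = 6.0, rate = 9.8+27.7 = 37.5).
Mode = (α−1)/β = 5.0/37.5 = 0.133.
Mean = α/β = 6.0/37.5 = 0.160.
This is the posterior mode — the MAP estimate.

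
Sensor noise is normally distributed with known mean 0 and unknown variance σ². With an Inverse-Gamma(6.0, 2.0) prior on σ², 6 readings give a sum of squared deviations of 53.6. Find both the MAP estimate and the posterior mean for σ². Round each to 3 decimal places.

MAP = 2.880; posterior mean = 3.600

Posterior: Inverse-Gamma(shape = 6.0+6/2 = 9.0, scale = 2.0+53.6/2 = 28.8).
Mode = β/(α+1) = 28.8/10.0 = 2.880.
Mean = β/(α−1) = 28.8/8.0 = 3.600.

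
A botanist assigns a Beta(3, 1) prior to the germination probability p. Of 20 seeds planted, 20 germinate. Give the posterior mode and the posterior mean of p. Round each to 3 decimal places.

Posterior: Beta(3+20, 1+0) = Beta(23, 1).
Since β = 1 ≤ 1 and α > 1, the Beta density is monotone increasing on [0,1]; the mode is at 1.
Mean = 23/(23+1) = 0.958.

MAP = 1.000; posterior mean = 0.958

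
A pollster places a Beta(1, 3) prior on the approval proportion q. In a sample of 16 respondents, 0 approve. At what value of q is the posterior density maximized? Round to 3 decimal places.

0.000

Posterior: Beta(1+0, 3+16) = Beta(1, 19).
Since α = 1 ≤ 1 and β > 1, the Beta density is monotone decreasing on [0,1]; the mode is at 0.
Mean = 1/(1+19) = 0.050.
This is the posterior mode — the MAP estimate.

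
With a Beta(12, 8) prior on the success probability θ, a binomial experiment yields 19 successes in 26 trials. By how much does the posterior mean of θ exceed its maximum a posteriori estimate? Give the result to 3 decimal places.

-0.008

Posterior: Beta(12+19, 8+7) = Beta(31, 15).
Mode = (31−1)/(31+15−2) = 30/44 = 0.682.
Mean = 31/(31+15) = 31/46 = 0.674.
Difference = 0.674 − 0.682 = -0.008.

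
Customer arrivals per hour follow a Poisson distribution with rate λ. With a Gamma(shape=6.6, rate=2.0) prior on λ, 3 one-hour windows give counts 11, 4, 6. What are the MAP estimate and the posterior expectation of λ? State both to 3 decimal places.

Σ counts = 21. Posterior: Gamma(shape = 6.6+21 = 27.6, rate = 2.0+3 = 5.0).
Mode = (α−1)/β = 26.6/5.0 = 5.320.
Mean = α/β = 27.6/5.0 = 5.520.
Right-skewed posterior ⇒ mode < mean.

MAP: 5.320. Posterior mean: 5.520.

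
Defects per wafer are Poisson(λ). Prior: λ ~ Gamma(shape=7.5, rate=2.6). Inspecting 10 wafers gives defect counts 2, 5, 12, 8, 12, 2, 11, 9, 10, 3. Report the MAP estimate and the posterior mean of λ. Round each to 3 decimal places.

Σ counts = 74. Posterior: Gamma(shape = 7.5+74 = 81.5, rate = 2.6+10 = 12.6).
Mode = (α−1)/β = 80.5/12.6 = 6.389.
Mean = α/β = 81.5/12.6 = 6.468.
The posterior is right-skewed, so the mean exceeds the mode.

MAP: 6.389. Posterior mean: 6.468.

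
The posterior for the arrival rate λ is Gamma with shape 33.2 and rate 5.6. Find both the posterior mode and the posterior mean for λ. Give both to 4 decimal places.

Mode = (α−1)/β = 32.2/5.6 = 5.7500.
Mean = α/β = 33.2/5.6 = 5.9286.

MAP = 5.7500; posterior mean = 5.9286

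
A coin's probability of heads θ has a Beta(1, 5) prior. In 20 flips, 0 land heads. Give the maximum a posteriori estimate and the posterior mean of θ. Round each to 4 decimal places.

Posterior: Beta(1+0, 5+20) = Beta(1, 25).
Since α = 1 ≤ 1 and β > 1, the Beta density is monotone decreasing on [0,1]; the mode is at 0.
Mean = 1/(1+25) = 0.0385.
The posterior is right-skewed, so the mean exceeds the mode.

maximum a posteriori estimate = 0.0000, posterior mean = 0.0385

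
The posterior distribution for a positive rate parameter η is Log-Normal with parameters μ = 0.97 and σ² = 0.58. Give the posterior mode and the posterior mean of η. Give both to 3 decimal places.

Mode = exp(μ − σ²) = exp(0.39) = 1.477.
Mean = exp(μ + σ²/2) = exp(1.260) = 3.525.

MAP = 1.477, posterior mean = 3.525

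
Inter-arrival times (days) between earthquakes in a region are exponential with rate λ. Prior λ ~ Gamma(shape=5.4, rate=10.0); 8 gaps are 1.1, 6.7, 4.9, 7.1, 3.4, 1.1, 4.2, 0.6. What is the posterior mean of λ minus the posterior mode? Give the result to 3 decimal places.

0.026

Σ times = 29.1. Posterior: Gamma(shape = 5.4+8 = 13.4, rate = 10.0+29.1 = 39.1).
Mode = (α−1)/β = 12.4/39.1 = 0.317.
Mean = α/β = 13.4/39.1 = 0.343.
Difference = 0.343 − 0.317 = 0.026.
Right-skewed posterior ⇒ mode < mean.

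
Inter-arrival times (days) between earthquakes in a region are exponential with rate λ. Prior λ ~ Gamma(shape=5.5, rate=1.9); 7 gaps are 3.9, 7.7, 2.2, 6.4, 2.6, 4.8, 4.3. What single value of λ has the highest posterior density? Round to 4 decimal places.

Σ times = 31.9. Posterior: Gamma(shape = 5.5+7 = 12.5, rate = 1.9+31.9 = 33.8).
Mode = (α−1)/β = 11.5/33.8 = 0.3402.
Mean = α/β = 12.5/33.8 = 0.3698.
This is the posterior mode — the MAP estimate.

0.3402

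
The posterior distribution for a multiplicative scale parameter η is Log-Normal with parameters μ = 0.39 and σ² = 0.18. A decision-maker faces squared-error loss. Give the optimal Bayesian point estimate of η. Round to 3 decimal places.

1.616

Mode = exp(μ − σ²) = exp(0.21) = 1.234.
Mean = exp(μ + σ²/2) = exp(0.480) = 1.616.
Squared-error loss ⇒ the optimal estimator is the posterior mean.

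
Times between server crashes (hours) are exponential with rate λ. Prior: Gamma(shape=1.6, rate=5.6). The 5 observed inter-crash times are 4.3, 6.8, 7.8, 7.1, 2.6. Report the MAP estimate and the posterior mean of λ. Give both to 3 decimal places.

Σ times = 28.6. Posterior: Gamma(shape = 1.6+5 = 6.6, rate = 5.6+28.6 = 34.2).
Mode = (α−1)/β = 5.6/34.2 = 0.164.
Mean = α/β = 6.6/34.2 = 0.193.
Mean > mode: the posterior has a right tail.

MAP = 0.164; posterior mean = 0.193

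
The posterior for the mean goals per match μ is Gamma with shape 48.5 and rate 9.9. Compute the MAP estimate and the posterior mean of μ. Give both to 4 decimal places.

MAP = 4.7980; posterior mean = 4.8990

Mode = (α−1)/β = 47.5/9.9 = 4.7980.
Mean = α/β = 48.5/9.9 = 4.8990.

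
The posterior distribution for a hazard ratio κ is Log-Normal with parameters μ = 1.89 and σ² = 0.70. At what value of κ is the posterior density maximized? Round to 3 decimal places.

Mode = exp(μ − σ²) = exp(1.19) = 3.287.
Mean = exp(μ + σ²/2) = exp(2.240) = 9.393.
This is the posterior mode — the MAP estimate.

3.287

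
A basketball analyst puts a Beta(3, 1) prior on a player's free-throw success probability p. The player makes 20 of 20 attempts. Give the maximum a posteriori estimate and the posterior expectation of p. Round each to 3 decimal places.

Posterior: Beta(3+20, 1+0) = Beta(23, 1).
Since β = 1 ≤ 1 and α > 1, the Beta density is monotone increasing on [0,1]; the mode is at 1.
Mean = 23/(23+1) = 0.958.

MAP = 1.000; posterior mean = 0.958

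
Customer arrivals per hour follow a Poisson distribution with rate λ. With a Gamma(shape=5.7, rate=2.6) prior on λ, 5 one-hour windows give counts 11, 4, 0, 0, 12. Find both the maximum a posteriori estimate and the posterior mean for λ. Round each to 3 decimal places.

λ_MAP = 4.171, E[λ|data] = 4.303

Σ counts = 27. Posterior: Gamma(shape = 5.7+27 = 32.7, rate = 2.6+5 = 7.6).
Mode = (α−1)/β = 31.7/7.6 = 4.171.
Mean = α/β = 32.7/7.6 = 4.303.
Mean > mode: the posterior has a right tail.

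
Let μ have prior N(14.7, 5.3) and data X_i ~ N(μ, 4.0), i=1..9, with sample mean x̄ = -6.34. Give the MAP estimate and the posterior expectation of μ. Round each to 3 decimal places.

MAP = -4.712, posterior mean = -4.712

Posterior for μ is Normal. Precision-weighted mean: (1/5.3·14.7 + 9/4.0·-6.34) / (1/5.3 + 9/4.0) = -4.712.
A Normal posterior is symmetric, so mode = mean.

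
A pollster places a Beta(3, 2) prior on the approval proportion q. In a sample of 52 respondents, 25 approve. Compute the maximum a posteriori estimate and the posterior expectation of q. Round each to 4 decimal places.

Posterior: Beta(3+25, 2+27) = Beta(28, 29).
Mode = (28−1)/(28+29−2) = 27/55 = 0.4909.
Mean = 28/(28+29) = 28/57 = 0.4912.

maximum a posteriori estimate = 0.4909, posterior expectation = 0.4912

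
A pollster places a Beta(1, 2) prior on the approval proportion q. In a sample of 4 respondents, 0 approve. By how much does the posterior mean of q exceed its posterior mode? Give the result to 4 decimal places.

Posterior: Beta(1+0, 2+4) = Beta(1, 6).
Since α = 1 ≤ 1 and β > 1, the Beta density is monotone decreasing on [0,1]; the mode is at 0.
Mean = 1/(1+6) = 0.1429.
Difference = 0.1429 − 0.0000 = 0.1429.

0.1429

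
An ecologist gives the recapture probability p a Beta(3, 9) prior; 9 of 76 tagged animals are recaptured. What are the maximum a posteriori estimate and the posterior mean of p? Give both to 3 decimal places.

MAP = 0.128, posterior mean = 0.136

Posterior: Beta(3+9, 9+67) = Beta(12, 76).
Mode = (12−1)/(12+76−2) = 11/86 = 0.128.
Mean = 12/(12+76) = 12/88 = 0.136.
The mean is pulled above the mode by the posterior's right skew.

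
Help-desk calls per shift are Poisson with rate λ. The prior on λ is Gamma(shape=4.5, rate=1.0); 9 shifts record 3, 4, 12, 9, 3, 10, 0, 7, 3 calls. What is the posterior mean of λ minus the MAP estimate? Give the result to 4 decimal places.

0.1000

Σ counts = 51. Posterior: Gamma(shape = 4.5+51 = 55.5, rate = 1.0+9 = 10.0).
Mode = (α−1)/β = 54.5/10.0 = 5.4500.
Mean = α/β = 55.5/10.0 = 5.5500.
Difference = 5.5500 − 5.4500 = 0.1000.
The mean is pulled above the mode by the posterior's right skew.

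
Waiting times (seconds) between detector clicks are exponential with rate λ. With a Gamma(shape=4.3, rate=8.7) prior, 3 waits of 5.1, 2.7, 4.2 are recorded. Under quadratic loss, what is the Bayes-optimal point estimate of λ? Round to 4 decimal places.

0.3527

Σ times = 12.0. Posterior: Gamma(shape = 4.3+3 = 7.3, rate = 8.7+12.0 = 20.7).
Mode = (α−1)/β = 6.3/20.7 = 0.3043.
Mean = α/β = 7.3/20.7 = 0.3527.
Quadratic loss ⇒ the optimal estimator is the posterior mean.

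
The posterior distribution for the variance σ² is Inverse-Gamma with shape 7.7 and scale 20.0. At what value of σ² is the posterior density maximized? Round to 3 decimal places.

2.299

Mode = β/(α+1) = 20.0/8.7 = 2.299.
Mean = β/(α−1) = 20.0/6.7 = 2.985.
This is the posterior mode — the MAP estimate.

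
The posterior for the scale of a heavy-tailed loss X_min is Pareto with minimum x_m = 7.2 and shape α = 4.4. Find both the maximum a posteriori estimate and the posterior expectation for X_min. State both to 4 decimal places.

MAP: 7.2000. Posterior mean: 9.3176.

The Pareto density is strictly decreasing on [x_m, ∞), so the mode is x_m = 7.2000.
Mean = α·x_m/(α−1) = 4.4·7.2/3.4 = 9.3176.
Right-skewed posterior ⇒ mode < mean.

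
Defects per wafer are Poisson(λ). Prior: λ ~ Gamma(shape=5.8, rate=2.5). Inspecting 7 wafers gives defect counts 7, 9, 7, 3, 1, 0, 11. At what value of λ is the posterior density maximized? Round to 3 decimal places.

4.505

Σ counts = 38. Posterior: Gamma(shape = 5.8+38 = 43.8, rate = 2.5+7 = 9.5).
Mode = (α−1)/β = 42.8/9.5 = 4.505.
Mean = α/β = 43.8/9.5 = 4.611.
This is the posterior mode — the MAP estimate.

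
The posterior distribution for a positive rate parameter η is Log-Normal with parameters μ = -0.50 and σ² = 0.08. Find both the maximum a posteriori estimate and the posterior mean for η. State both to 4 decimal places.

Mode = exp(μ − σ²) = exp(-0.58) = 0.5599.
Mean = exp(μ + σ²/2) = exp(-0.460) = 0.6313.

MAP = 0.5599, posterior mean = 0.6313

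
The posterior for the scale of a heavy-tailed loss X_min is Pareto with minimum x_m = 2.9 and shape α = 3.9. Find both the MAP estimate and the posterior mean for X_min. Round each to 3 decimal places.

MAP = 2.900; posterior mean = 3.900

The Pareto density is strictly decreasing on [x_m, ∞), so the mode is x_m = 2.900.
Mean = α·x_m/(α−1) = 3.9·2.9/2.9 = 3.900.
Mean > mode: the posterior has a right tail.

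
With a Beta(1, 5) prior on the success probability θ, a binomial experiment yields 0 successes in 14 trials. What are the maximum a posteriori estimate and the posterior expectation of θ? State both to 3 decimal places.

MAP = 0.000, posterior mean = 0.050

Posterior: Beta(1+0, 5+14) = Beta(1, 19).
Since α = 1 ≤ 1 and β > 1, the Beta density is monotone decreasing on [0,1]; the mode is at 0.
Mean = 1/(1+19) = 0.050.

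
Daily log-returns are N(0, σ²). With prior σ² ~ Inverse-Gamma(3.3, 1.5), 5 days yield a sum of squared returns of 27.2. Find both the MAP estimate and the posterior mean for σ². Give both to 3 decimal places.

Posterior: Inverse-Gamma(shape = 3.3+5/2 = 5.8, scale = 1.5+27.2/2 = 15.1).
Mode = β/(α+1) = 15.1/6.8 = 2.221.
Mean = β/(α−1) = 15.1/4.8 = 3.146.

MAP = 2.221, posterior mean = 3.146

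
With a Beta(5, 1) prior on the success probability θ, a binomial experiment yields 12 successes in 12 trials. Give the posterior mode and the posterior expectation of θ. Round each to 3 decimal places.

Posterior: Beta(5+12, 1+0) = Beta(17, 1).
Since β = 1 ≤ 1 and α > 1, the Beta density is monotone increasing on [0,1]; the mode is at 1.
Mean = 17/(17+1) = 0.944.

MAP = 1.000, posterior mean = 0.944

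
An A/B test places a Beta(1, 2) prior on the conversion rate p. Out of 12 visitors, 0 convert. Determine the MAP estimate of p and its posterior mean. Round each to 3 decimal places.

MAP estimate = 0.000, posterior mean = 0.067

Posterior: Beta(1+0, 2+12) = Beta(1, 14).
Since α = 1 ≤ 1 and β > 1, the Beta density is monotone decreasing on [0,1]; the mode is at 0.
Mean = 1/(1+14) = 0.067.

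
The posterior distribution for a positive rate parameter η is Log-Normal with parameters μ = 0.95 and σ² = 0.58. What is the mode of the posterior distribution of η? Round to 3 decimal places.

Mode = exp(μ − σ²) = exp(0.37) = 1.448.
Mean = exp(μ + σ²/2) = exp(1.240) = 3.456.
This is the posterior mode — the MAP estimate.

1.448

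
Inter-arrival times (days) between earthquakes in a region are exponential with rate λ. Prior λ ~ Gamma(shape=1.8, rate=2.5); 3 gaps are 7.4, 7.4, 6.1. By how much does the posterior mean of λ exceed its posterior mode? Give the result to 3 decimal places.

Σ times = 20.9. Posterior: Gamma(shape = 1.8+3 = 4.8, rate = 2.5+20.9 = 23.4).
Mode = (α−1)/β = 3.8/23.4 = 0.162.
Mean = α/β = 4.8/23.4 = 0.205.
Difference = 0.205 − 0.162 = 0.043.

0.043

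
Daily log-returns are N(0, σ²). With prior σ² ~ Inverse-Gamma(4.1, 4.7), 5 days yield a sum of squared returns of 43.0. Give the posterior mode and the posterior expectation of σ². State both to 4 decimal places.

Posterior: Inverse-Gamma(shape = 4.1+5/2 = 6.6, scale = 4.7+43.0/2 = 26.2).
Mode = β/(α+1) = 26.2/7.6 = 3.4474.
Mean = β/(α−1) = 26.2/5.6 = 4.6786.
Right-skewed posterior ⇒ mode < mean.

posterior mode = 3.4474, posterior expectation = 4.6786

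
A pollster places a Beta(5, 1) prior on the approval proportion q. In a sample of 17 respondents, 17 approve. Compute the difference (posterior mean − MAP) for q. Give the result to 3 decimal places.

-0.043

Posterior: Beta(5+17, 1+0) = Beta(22, 1).
Since β = 1 ≤ 1 and α > 1, the Beta density is monotone increasing on [0,1]; the mode is at 1.
Mean = 22/(22+1) = 0.957.
Difference = 0.957 − 1.000 = -0.043.
Mode > mean: the posterior has a left tail.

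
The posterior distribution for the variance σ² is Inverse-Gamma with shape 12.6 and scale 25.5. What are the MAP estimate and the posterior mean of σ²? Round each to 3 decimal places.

MAP: 1.875. Posterior mean: 2.198.

Mode = β/(α+1) = 25.5/13.6 = 1.875.
Mean = β/(α−1) = 25.5/11.6 = 2.198.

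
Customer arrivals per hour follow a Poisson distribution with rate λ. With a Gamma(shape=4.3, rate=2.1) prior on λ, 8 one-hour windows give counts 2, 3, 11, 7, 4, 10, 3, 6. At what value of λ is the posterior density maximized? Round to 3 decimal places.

Σ counts = 46. Posterior: Gamma(shape = 4.3+46 = 50.3, rate = 2.1+8 = 10.1).
Mode = (α−1)/β = 49.3/10.1 = 4.881.
Mean = α/β = 50.3/10.1 = 4.980.
This is the posterior mode — the MAP estimate.

4.881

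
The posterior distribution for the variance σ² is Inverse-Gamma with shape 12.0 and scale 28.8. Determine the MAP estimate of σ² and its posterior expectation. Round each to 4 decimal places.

MAP = 2.2154, posterior mean = 2.6182

Mode = β/(α+1) = 28.8/13.0 = 2.2154.
Mean = β/(α−1) = 28.8/11.0 = 2.6182.
The posterior is right-skewed, so the mean exceeds the mode.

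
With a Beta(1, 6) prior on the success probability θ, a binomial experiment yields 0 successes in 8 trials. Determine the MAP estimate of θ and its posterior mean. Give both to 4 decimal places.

MAP estimate = 0.0000, posterior mean = 0.0667

Posterior: Beta(1+0, 6+8) = Beta(1, 14).
Since α = 1 ≤ 1 and β > 1, the Beta density is monotone decreasing on [0,1]; the mode is at 0.
Mean = 1/(1+14) = 0.0667.
The mean is pulled above the mode by the posterior's right skew.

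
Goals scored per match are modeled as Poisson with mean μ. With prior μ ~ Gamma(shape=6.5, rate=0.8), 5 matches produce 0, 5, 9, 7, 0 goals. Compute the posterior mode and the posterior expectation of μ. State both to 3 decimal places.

MAP: 4.569. Posterior mean: 4.741.

Σ counts = 21. Posterior: Gamma(shape = 6.5+21 = 27.5, rate = 0.8+5 = 5.8).
Mode = (α−1)/β = 26.5/5.8 = 4.569.
Mean = α/β = 27.5/5.8 = 4.741.
The posterior is right-skewed, so the mean exceeds the mode.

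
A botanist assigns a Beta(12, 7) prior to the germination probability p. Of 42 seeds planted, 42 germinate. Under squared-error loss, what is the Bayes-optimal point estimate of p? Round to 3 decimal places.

0.885

Posterior: Beta(12+42, 7+0) = Beta(54, 7).
Mode = (54−1)/(54+7−2) = 53/59 = 0.898.
Mean = 54/(54+7) = 54/61 = 0.885.
Squared-error loss ⇒ the optimal estimator is the posterior mean.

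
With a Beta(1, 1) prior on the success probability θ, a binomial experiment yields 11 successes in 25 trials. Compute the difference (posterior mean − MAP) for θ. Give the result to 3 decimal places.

Posterior: Beta(1+11, 1+14) = Beta(12, 15).
Mode = (12−1)/(12+15−2) = 11/25 = 0.440.
Mean = 12/(12+15) = 12/27 = 0.444.
Difference = 0.444 − 0.440 = 0.004.

0.004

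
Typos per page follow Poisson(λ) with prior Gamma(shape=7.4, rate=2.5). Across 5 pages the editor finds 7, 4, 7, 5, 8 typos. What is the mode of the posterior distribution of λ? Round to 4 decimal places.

4.9867

Σ counts = 31. Posterior: Gamma(shape = 7.4+31 = 38.4, rate = 2.5+5 = 7.5).
Mode = (α−1)/β = 37.4/7.5 = 4.9867.
Mean = α/β = 38.4/7.5 = 5.1200.
This is the posterior mode — the MAP estimate.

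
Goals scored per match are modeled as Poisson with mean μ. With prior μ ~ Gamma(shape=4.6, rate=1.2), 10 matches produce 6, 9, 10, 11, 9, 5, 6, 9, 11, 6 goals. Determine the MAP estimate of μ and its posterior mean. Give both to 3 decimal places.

Σ counts = 82. Posterior: Gamma(shape = 4.6+82 = 86.6, rate = 1.2+10 = 11.2).
Mode = (α−1)/β = 85.6/11.2 = 7.643.
Mean = α/β = 86.6/11.2 = 7.732.
The posterior is right-skewed, so the mean exceeds the mode.

MAP: 7.643. Posterior mean: 7.732.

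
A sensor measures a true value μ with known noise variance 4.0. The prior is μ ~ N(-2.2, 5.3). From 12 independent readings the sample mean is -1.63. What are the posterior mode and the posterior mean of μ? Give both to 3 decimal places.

Posterior for μ is Normal. Precision-weighted mean: (1/5.3·-2.2 + 12/4.0·-1.63) / (1/5.3 + 12/4.0) = -1.664.
A Normal posterior is symmetric, so mode = mean.

MAP: -1.664. Posterior mean: -1.664.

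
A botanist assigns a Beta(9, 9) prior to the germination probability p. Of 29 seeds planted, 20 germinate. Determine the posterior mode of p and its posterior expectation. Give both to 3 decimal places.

p_MAP = 0.622, E[p|data] = 0.617

Posterior: Beta(9+20, 9+9) = Beta(29, 18).
Mode = (29−1)/(29+18−2) = 28/45 = 0.622.
Mean = 29/(29+18) = 29/47 = 0.617.
Mode > mean: the posterior has a left tail.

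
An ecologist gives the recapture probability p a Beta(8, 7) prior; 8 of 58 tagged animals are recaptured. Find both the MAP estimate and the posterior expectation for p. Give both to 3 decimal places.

MAP: 0.211. Posterior mean: 0.219.

Posterior: Beta(8+8, 7+50) = Beta(16, 57).
Mode = (16−1)/(16+57−2) = 15/71 = 0.211.
Mean = 16/(16+57) = 16/73 = 0.219.
The posterior is right-skewed, so the mean exceeds the mode.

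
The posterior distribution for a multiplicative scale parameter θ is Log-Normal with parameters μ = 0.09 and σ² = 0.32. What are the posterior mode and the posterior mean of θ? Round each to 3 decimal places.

Mode = exp(μ − σ²) = exp(-0.23) = 0.795.
Mean = exp(μ + σ²/2) = exp(0.250) = 1.284.

MAP: 0.795. Posterior mean: 1.284.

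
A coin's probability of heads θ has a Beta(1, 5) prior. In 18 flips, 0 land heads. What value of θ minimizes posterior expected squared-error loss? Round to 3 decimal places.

0.042

Posterior: Beta(1+0, 5+18) = Beta(1, 23).
Since α = 1 ≤ 1 and β > 1, the Beta density is monotone decreasing on [0,1]; the mode is at 0.
Mean = 1/(1+23) = 0.042.
Squared-error loss ⇒ the optimal estimator is the posterior mean.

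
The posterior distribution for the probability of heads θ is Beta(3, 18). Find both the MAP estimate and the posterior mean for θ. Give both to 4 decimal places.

Mode = (3−1)/(3+18−2) = 2/19 = 0.1053.
Mean = 3/(3+18) = 3/21 = 0.1429.
The mean is pulled above the mode by the posterior's right skew.

MAP estimate = 0.1053, posterior mean = 0.1429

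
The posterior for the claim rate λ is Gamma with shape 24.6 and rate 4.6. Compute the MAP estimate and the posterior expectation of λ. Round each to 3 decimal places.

MAP: 5.130. Posterior mean: 5.348.

Mode = (α−1)/β = 23.6/4.6 = 5.130.
Mean = α/β = 24.6/4.6 = 5.348.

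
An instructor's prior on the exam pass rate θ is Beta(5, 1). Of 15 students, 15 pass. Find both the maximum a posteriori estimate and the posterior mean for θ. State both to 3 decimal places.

Posterior: Beta(5+15, 1+0) = Beta(20, 1).
Since β = 1 ≤ 1 and α > 1, the Beta density is monotone increasing on [0,1]; the mode is at 1.
Mean = 20/(20+1) = 0.952.
Left-skewed posterior ⇒ mean < mode.

MAP: 1.000. Posterior mean: 0.952.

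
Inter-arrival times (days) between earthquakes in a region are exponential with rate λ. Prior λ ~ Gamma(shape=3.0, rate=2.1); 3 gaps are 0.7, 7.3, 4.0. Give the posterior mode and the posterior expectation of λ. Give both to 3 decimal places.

Σ times = 12.0. Posterior: Gamma(shape = 3.0+3 = 6.0, rate = 2.1+12.0 = 14.1).
Mode = (α−1)/β = 5.0/14.1 = 0.355.
Mean = α/β = 6.0/14.1 = 0.426.

λ_MAP = 0.355, E[λ|data] = 0.426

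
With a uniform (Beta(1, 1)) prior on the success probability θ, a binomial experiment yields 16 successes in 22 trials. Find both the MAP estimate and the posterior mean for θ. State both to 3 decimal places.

MAP = 0.727; posterior mean = 0.708

Posterior: Beta(1+16, 1+6) = Beta(17, 7).
Mode = (17−1)/(17+7−2) = 16/22 = 0.727.
With a flat prior the MAP equals the MLE, 16/22.
Mean = 17/(17+7) = 17/24 = 0.708.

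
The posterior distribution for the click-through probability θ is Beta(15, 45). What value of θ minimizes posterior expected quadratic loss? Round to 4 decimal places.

Mode = (15−1)/(15+45−2) = 14/58 = 0.2414.
Mean = 15/(15+45) = 15/60 = 0.2500.
Quadratic loss ⇒ the optimal estimator is the posterior mean.

0.2500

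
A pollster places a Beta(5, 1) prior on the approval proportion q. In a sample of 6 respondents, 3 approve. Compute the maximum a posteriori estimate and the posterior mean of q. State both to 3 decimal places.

Posterior: Beta(5+3, 1+3) = Beta(8, 4).
Mode = (8−1)/(8+4−2) = 7/10 = 0.700.
Mean = 8/(8+4) = 8/12 = 0.667.

MAP: 0.700. Posterior mean: 0.667.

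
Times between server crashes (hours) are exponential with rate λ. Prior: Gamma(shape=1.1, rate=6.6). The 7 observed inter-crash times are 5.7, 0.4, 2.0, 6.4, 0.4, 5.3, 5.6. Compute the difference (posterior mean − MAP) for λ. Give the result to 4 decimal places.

0.0309

Σ times = 25.8. Posterior: Gamma(shape = 1.1+7 = 8.1, rate = 6.6+25.8 = 32.4).
Mode = (α−1)/β = 7.1/32.4 = 0.2191.
Mean = α/β = 8.1/32.4 = 0.2500.
Difference = 0.2500 − 0.2191 = 0.0309.
The mean is pulled above the mode by the posterior's right skew.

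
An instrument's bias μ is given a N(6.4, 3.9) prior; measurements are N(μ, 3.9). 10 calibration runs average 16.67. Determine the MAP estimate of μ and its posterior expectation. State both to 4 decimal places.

μ_MAP = 15.7364, E[μ|data] = 15.7364

Posterior for μ is Normal. Precision-weighted mean: (1/3.9·6.4 + 10/3.9·16.67) / (1/3.9 + 10/3.9) = 15.7364.
A Normal posterior is symmetric, so mode = mean.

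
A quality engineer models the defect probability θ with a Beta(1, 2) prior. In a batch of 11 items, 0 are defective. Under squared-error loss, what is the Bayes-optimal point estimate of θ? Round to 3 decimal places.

0.071

Posterior: Beta(1+0, 2+11) = Beta(1, 13).
Since α = 1 ≤ 1 and β > 1, the Beta density is monotone decreasing on [0,1]; the mode is at 0.
Mean = 1/(1+13) = 0.071.
Squared-error loss ⇒ the optimal estimator is the posterior mean.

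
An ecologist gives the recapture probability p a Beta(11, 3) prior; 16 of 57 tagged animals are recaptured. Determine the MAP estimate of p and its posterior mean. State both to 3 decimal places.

MAP = 0.377, posterior mean = 0.380

Posterior: Beta(11+16, 3+41) = Beta(27, 44).
Mode = (27−1)/(27+44−2) = 26/69 = 0.377.
Mean = 27/(27+44) = 27/71 = 0.380.
Right-skewed posterior ⇒ mode < mean.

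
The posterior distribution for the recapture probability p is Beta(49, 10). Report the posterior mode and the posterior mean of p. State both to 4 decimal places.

MAP = 0.8421; posterior mean = 0.8305

Mode = (49−1)/(49+10−2) = 48/57 = 0.8421.
Mean = 49/(49+10) = 49/59 = 0.8305.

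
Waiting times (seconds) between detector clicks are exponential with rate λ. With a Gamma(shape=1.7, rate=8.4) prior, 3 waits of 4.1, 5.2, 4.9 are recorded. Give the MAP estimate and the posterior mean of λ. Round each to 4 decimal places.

MAP = 0.1637; posterior mean = 0.2080

Σ times = 14.2. Posterior: Gamma(shape = 1.7+3 = 4.7, rate = 8.4+14.2 = 22.6).
Mode = (α−1)/β = 3.7/22.6 = 0.1637.
Mean = α/β = 4.7/22.6 = 0.2080.
The posterior is right-skewed, so the mean exceeds the mode.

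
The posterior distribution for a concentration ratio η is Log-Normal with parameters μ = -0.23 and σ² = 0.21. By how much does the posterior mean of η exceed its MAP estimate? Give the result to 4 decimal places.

0.2385

Mode = exp(μ − σ²) = exp(-0.44) = 0.6440.
Mean = exp(μ + σ²/2) = exp(-0.125) = 0.8825.
Difference = 0.8825 − 0.6440 = 0.2385.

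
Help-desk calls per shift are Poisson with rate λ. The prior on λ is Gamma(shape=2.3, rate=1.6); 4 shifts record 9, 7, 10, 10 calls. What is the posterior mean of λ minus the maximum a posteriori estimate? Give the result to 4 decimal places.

Σ counts = 36. Posterior: Gamma(shape = 2.3+36 = 38.3, rate = 1.6+4 = 5.6).
Mode = (α−1)/β = 37.3/5.6 = 6.6607.
Mean = α/β = 38.3/5.6 = 6.8393.
Difference = 6.8393 − 6.6607 = 0.1786.
The posterior is right-skewed, so the mean exceeds the mode.

0.1786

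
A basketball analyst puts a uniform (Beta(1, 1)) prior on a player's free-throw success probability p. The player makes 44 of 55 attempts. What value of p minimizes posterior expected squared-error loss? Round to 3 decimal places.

0.789

Posterior: Beta(1+44, 1+11) = Beta(45, 12).
Mode = (45−1)/(45+12−2) = 44/55 = 0.800.
Mean = 45/(45+12) = 45/57 = 0.789.
Squared-error loss ⇒ the optimal estimator is the posterior mean.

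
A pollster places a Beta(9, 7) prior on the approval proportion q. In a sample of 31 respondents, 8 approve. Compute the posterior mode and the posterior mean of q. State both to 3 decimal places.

Posterior: Beta(9+8, 7+23) = Beta(17, 30).
Mode = (17−1)/(17+30−2) = 16/45 = 0.356.
Mean = 17/(17+30) = 17/47 = 0.362.

MAP = 0.356; posterior mean = 0.362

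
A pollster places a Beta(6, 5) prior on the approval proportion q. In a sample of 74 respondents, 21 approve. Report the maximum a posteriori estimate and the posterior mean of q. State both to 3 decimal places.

MAP = 0.313, posterior mean = 0.318

Posterior: Beta(6+21, 5+53) = Beta(27, 58).
Mode = (27−1)/(27+58−2) = 26/83 = 0.313.
Mean = 27/(27+58) = 27/85 = 0.318.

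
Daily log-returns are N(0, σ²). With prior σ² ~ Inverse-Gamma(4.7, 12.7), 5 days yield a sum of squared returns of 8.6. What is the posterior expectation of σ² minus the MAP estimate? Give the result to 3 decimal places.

0.669

Posterior: Inverse-Gamma(shape = 4.7+5/2 = 7.2, scale = 12.7+8.6/2 = 17.0).
Mode = β/(α+1) = 17.0/8.2 = 2.073.
Mean = β/(α−1) = 17.0/6.2 = 2.742.
Difference = 2.742 − 2.073 = 0.669.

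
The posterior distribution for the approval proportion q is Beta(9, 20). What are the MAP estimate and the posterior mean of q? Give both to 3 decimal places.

MAP: 0.296. Posterior mean: 0.310.

Mode = (9−1)/(9+20−2) = 8/27 = 0.296.
Mean = 9/(9+20) = 9/29 = 0.310.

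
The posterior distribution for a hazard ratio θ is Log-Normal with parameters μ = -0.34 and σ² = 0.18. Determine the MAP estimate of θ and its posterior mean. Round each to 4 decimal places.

Mode = exp(μ − σ²) = exp(-0.52) = 0.5945.
Mean = exp(μ + σ²/2) = exp(-0.250) = 0.7788.

MAP = 0.5945; posterior mean = 0.7788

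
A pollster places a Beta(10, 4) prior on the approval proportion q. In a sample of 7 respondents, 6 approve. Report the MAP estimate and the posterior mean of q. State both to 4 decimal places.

MAP = 0.7895, posterior mean = 0.7619

Posterior: Beta(10+6, 4+1) = Beta(16, 5).
Mode = (16−1)/(16+5−2) = 15/19 = 0.7895.
Mean = 16/(16+5) = 16/21 = 0.7619.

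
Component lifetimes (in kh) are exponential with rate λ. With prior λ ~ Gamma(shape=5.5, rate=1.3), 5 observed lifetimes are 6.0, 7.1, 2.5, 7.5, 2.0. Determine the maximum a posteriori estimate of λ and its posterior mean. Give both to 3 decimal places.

Σ times = 25.1. Posterior: Gamma(shape = 5.5+5 = 10.5, rate = 1.3+25.1 = 26.4).
Mode = (α−1)/β = 9.5/26.4 = 0.360.
Mean = α/β = 10.5/26.4 = 0.398.
The posterior is right-skewed, so the mean exceeds the mode.

MAP = 0.360; posterior mean = 0.398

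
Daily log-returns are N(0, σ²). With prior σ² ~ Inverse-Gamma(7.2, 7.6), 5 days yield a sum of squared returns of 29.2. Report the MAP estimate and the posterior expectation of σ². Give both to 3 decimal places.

MAP: 2.075. Posterior mean: 2.552.

Posterior: Inverse-Gamma(shape = 7.2+5/2 = 9.7, scale = 7.6+29.2/2 = 22.2).
Mode = β/(α+1) = 22.2/10.7 = 2.075.
Mean = β/(α−1) = 22.2/8.7 = 2.552.
Mean > mode: the posterior has a right tail.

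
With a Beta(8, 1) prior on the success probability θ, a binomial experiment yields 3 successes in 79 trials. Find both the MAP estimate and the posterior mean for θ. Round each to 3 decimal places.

Posterior: Beta(8+3, 1+76) = Beta(11, 77).
Mode = (11−1)/(11+77−2) = 10/86 = 0.116.
Mean = 11/(11+77) = 11/88 = 0.125.
The mean is pulled above the mode by the posterior's right skew.

MAP: 0.116. Posterior mean: 0.125.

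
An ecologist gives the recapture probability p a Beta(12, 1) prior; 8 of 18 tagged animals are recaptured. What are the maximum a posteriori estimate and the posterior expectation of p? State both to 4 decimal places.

Posterior: Beta(12+8, 1+10) = Beta(20, 11).
Mode = (20−1)/(20+11−2) = 19/29 = 0.6552.
Mean = 20/(20+11) = 20/31 = 0.6452.

p_MAP = 0.6552, E[p|data] = 0.6452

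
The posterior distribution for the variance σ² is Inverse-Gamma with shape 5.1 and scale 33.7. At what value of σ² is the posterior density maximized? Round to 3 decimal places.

5.525

Mode = β/(α+1) = 33.7/6.1 = 5.525.
Mean = β/(α−1) = 33.7/4.1 = 8.220.
This is the posterior mode — the MAP estimate.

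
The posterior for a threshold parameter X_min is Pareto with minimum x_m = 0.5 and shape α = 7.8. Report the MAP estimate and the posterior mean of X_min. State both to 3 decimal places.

X_min_MAP = 0.500, E[X_min|data] = 0.574

The Pareto density is strictly decreasing on [x_m, ∞), so the mode is x_m = 0.500.
Mean = α·x_m/(α−1) = 7.8·0.5/6.8 = 0.574.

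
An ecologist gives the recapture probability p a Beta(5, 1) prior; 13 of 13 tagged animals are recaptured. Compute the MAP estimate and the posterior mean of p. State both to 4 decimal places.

Posterior: Beta(5+13, 1+0) = Beta(18, 1).
Since β = 1 ≤ 1 and α > 1, the Beta density is monotone increasing on [0,1]; the mode is at 1.
Mean = 18/(18+1) = 0.9474.
Mode > mean: the posterior has a left tail.

MAP estimate = 1.0000, posterior mean = 0.9474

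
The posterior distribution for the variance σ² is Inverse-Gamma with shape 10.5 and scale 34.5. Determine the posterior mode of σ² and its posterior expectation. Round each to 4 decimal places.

Mode = β/(α+1) = 34.5/11.5 = 3.0000.
Mean = β/(α−1) = 34.5/9.5 = 3.6316.
The posterior is right-skewed, so the mean exceeds the mode.

MAP: 3.0000. Posterior mean: 3.6316.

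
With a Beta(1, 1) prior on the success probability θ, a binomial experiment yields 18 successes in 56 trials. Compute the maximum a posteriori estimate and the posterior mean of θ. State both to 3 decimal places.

Posterior: Beta(1+18, 1+38) = Beta(19, 39).
Mode = (19−1)/(19+39−2) = 18/56 = 0.321.
Mean = 19/(19+39) = 19/58 = 0.328.
The posterior is right-skewed, so the mean exceeds the mode.

MAP: 0.321. Posterior mean: 0.328.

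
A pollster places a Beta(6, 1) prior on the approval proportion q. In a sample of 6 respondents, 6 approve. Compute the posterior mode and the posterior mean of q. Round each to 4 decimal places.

Posterior: Beta(6+6, 1+0) = Beta(12, 1).
Since β = 1 ≤ 1 and α > 1, the Beta density is monotone increasing on [0,1]; the mode is at 1.
Mean = 12/(12+1) = 0.9231.
The mean is pulled below the mode by the posterior's left skew.

MAP = 1.0000, posterior mean = 0.9231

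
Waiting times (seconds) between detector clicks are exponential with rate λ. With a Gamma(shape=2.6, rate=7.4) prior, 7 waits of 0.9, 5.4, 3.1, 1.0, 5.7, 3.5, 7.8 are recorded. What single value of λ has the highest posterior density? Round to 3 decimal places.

0.247

Σ times = 27.4. Posterior: Gamma(shape = 2.6+7 = 9.6, rate = 7.4+27.4 = 34.8).
Mode = (α−1)/β = 8.6/34.8 = 0.247.
Mean = α/β = 9.6/34.8 = 0.276.
This is the posterior mode — the MAP estimate.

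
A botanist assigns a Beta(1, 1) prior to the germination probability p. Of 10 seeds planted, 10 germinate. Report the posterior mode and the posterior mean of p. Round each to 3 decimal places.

Posterior: Beta(1+10, 1+0) = Beta(11, 1).
Since β = 1 ≤ 1 and α > 1, the Beta density is monotone increasing on [0,1]; the mode is at 1.
Mean = 11/(11+1) = 0.917.

MAP = 1.000, posterior mean = 0.917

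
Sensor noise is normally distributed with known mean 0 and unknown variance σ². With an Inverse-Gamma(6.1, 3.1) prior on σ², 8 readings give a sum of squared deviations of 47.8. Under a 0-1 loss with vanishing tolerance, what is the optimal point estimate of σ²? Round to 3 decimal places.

2.432

Posterior: Inverse-Gamma(shape = 6.1+8/2 = 10.1, scale = 3.1+47.8/2 = 27.0).
Mode = β/(α+1) = 27.0/11.1 = 2.432.
Mean = β/(α−1) = 27.0/9.1 = 2.967.
This is the posterior mode — the MAP estimate.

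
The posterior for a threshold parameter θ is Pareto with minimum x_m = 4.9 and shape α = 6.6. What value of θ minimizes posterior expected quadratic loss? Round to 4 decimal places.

5.7750

The Pareto density is strictly decreasing on [x_m, ∞), so the mode is x_m = 4.9000.
Mean = α·x_m/(α−1) = 6.6·4.9/5.6 = 5.7750.
Quadratic loss ⇒ the optimal estimator is the posterior mean.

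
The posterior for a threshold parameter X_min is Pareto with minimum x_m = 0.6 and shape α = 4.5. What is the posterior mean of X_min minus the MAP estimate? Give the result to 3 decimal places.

The Pareto density is strictly decreasing on [x_m, ∞), so the mode is x_m = 0.600.
Mean = α·x_m/(α−1) = 4.5·0.6/3.5 = 0.771.
Difference = 0.771 − 0.600 = 0.171.

0.171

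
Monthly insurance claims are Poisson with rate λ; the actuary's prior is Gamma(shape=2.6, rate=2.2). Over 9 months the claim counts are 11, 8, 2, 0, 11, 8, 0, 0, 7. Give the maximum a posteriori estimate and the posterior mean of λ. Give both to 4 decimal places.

Σ counts = 47. Posterior: Gamma(shape = 2.6+47 = 49.6, rate = 2.2+9 = 11.2).
Mode = (α−1)/β = 48.6/11.2 = 4.3393.
Mean = α/β = 49.6/11.2 = 4.4286.
Right-skewed posterior ⇒ mode < mean.

MAP: 4.3393. Posterior mean: 4.4286.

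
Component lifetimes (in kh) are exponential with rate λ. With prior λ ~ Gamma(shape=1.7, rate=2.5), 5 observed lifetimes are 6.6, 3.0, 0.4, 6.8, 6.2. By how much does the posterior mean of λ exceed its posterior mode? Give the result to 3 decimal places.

Σ times = 23.0. Posterior: Gamma(shape = 1.7+5 = 6.7, rate = 2.5+23.0 = 25.5).
Mode = (α−1)/β = 5.7/25.5 = 0.224.
Mean = α/β = 6.7/25.5 = 0.263.
Difference = 0.263 − 0.224 = 0.039.
The posterior is right-skewed, so the mean exceeds the mode.

0.039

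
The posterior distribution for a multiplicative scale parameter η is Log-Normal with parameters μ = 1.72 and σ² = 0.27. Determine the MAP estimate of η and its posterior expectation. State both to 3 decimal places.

Mode = exp(μ − σ²) = exp(1.45) = 4.263.
Mean = exp(μ + σ²/2) = exp(1.855) = 6.392.
Right-skewed posterior ⇒ mode < mean.

MAP = 4.263, posterior mean = 6.392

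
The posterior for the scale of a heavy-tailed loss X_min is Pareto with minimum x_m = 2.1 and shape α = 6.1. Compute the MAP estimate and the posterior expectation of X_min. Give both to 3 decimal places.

The Pareto density is strictly decreasing on [x_m, ∞), so the mode is x_m = 2.100.
Mean = α·x_m/(α−1) = 6.1·2.1/5.1 = 2.512.

MAP = 2.100, posterior mean = 2.512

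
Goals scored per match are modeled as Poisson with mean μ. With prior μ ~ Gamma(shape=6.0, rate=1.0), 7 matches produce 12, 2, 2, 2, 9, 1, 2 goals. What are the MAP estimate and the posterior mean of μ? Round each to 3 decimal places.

MAP: 4.375. Posterior mean: 4.500.

Σ counts = 30. Posterior: Gamma(shape = 6.0+30 = 36.0, rate = 1.0+7 = 8.0).
Mode = (α−1)/β = 35.0/8.0 = 4.375.
Mean = α/β = 36.0/8.0 = 4.500.
Mean > mode: the posterior has a right tail.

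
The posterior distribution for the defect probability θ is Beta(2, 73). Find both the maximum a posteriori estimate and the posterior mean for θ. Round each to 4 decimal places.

MAP: 0.0137. Posterior mean: 0.0267.

Mode = (2−1)/(2+73−2) = 1/73 = 0.0137.
Mean = 2/(2+73) = 2/75 = 0.0267.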